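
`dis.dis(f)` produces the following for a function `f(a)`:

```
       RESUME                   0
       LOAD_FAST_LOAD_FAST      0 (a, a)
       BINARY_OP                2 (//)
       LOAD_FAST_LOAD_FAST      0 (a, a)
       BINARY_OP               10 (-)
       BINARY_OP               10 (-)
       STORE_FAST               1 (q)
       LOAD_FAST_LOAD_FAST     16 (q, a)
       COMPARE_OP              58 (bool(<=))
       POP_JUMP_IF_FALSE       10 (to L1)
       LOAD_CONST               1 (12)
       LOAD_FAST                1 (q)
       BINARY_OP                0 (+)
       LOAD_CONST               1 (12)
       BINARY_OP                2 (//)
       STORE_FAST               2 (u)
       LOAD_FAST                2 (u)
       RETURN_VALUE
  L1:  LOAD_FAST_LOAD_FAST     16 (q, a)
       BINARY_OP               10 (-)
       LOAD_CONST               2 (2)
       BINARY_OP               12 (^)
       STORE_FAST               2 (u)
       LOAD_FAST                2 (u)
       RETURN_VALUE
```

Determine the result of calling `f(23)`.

1

LOAD_FAST_LOAD_FAST a,a → push 23,23. Stack: [23, 23]
BINARY_OP // → 23 // 23 = 1. Stack: [1]
LOAD_FAST_LOAD_FAST a,a → push 23,23. Stack: [1, 23, 23]
BINARY_OP - → 23 - 23 = 0. Stack: [1, 0]
BINARY_OP - → 1 - 0 = 1. Stack: [1]
STORE_FAST q → q=1. Stack: []
LOAD_FAST_LOAD_FAST q,a → push 1,23. Stack: [1, 23]
COMPARE_OP bool(<=) → 1 vs 23 = True. Stack: [True]
POP_JUMP_IF_FALSE → pop True; no jump. Stack: []
LOAD_CONST → push 12. Stack: [12]
LOAD_FAST q → push 1. Stack: [12, 1]
BINARY_OP + → 12 + 1 = 13. Stack: [13]
LOAD_CONST → push 12. Stack: [13, 12]
BINARY_OP // → 13 // 12 = 1. Stack: [1]
STORE_FAST u → u=1. Stack: []
LOAD_FAST u → push 1. Stack: [1]
RETURN_VALUE → return 1.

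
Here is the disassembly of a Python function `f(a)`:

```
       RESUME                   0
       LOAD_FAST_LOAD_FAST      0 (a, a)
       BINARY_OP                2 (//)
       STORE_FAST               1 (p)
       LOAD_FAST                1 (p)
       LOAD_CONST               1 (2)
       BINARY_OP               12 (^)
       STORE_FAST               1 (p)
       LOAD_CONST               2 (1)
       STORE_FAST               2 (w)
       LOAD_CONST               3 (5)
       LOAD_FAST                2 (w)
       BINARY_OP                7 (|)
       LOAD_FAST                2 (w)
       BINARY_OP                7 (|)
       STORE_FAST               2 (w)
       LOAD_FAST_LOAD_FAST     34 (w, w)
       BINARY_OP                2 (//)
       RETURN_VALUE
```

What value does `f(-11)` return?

LOAD_FAST_LOAD_FAST a,a → push -11,-11. Stack: [-11, -11]
BINARY_OP // → -11 // -11 = 1. Stack: [1]
STORE_FAST p → p=1. Stack: []
LOAD_FAST p → push 1. Stack: [1]
LOAD_CONST → push 2. Stack: [1, 2]
BINARY_OP ^ → 1 ^ 2 = 3. Stack: [3]
STORE_FAST p → p=3. Stack: []
LOAD_CONST → push 1. Stack: [1]
STORE_FAST w → w=1. Stack: []
LOAD_CONST → push 5. Stack: [5]
LOAD_FAST w → push 1. Stack: [5, 1]
BINARY_OP | → 5 | 1 = 5. Stack: [5]
LOAD_FAST w → push 1. Stack: [5, 1]
BINARY_OP | → 5 | 1 = 5. Stack: [5]
STORE_FAST w → w=5. Stack: []
LOAD_FAST_LOAD_FAST w,w → push 5,5. Stack: [5, 5]
BINARY_OP // → 5 // 5 = 1. Stack: [1]
RETURN_VALUE → return 1.

1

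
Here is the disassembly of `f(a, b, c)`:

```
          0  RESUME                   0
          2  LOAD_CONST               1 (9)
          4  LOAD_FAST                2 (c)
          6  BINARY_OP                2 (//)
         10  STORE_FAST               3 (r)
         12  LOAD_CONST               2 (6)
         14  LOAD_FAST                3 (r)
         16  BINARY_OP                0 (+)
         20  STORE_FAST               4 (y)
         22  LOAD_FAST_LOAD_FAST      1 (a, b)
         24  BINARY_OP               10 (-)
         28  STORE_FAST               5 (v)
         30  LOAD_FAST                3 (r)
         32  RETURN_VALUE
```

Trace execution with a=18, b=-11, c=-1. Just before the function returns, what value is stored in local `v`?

29

LOAD_CONST → push 9. Stack: [9]
LOAD_FAST c → push -1. Stack: [9, -1]
BINARY_OP // → 9 // -1 = -9. Stack: [-9]
STORE_FAST r → r=-9. Stack: []
LOAD_CONST → push 6. Stack: [6]
LOAD_FAST r → push -9. Stack: [6, -9]
BINARY_OP + → 6 + -9 = -3. Stack: [-3]
STORE_FAST y → y=-3. Stack: []
LOAD_FAST_LOAD_FAST a,b → push 18,-11. Stack: [18, -11]
BINARY_OP - → 18 - -11 = 29. Stack: [29]
STORE_FAST v → v=29. Stack: []
LOAD_FAST r → push -9. Stack: [-9]
RETURN_VALUE → return -9.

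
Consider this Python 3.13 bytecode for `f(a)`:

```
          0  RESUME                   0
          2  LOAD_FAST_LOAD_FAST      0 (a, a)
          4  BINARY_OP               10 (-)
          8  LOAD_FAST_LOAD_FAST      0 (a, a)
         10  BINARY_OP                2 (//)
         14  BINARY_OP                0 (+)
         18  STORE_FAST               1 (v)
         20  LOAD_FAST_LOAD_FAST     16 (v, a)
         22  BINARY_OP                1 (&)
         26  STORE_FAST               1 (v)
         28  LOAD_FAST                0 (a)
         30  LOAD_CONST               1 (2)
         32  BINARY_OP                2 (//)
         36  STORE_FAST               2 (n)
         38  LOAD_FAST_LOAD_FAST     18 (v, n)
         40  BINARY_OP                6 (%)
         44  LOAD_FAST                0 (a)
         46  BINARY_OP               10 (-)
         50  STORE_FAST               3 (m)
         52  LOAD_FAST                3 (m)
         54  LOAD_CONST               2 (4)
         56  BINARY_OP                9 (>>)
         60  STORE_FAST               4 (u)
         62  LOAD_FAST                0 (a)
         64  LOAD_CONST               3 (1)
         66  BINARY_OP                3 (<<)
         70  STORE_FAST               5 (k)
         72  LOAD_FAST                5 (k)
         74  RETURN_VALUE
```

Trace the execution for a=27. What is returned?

54

LOAD_FAST_LOAD_FAST a,a → push 27,27. Stack: [27, 27]
BINARY_OP - → 27 - 27 = 0. Stack: [0]
LOAD_FAST_LOAD_FAST a,a → push 27,27. Stack: [0, 27, 27]
BINARY_OP // → 27 // 27 = 1. Stack: [0, 1]
BINARY_OP + → 0 + 1 = 1. Stack: [1]
STORE_FAST v → v=1. Stack: []
LOAD_FAST_LOAD_FAST v,a → push 1,27. Stack: [1, 27]
BINARY_OP & → 1 & 27 = 1. Stack: [1]
STORE_FAST v → v=1. Stack: []
LOAD_FAST a → push 27. Stack: [27]
LOAD_CONST → push 2. Stack: [27, 2]
BINARY_OP // → 27 // 2 = 13. Stack: [13]
STORE_FAST n → n=13. Stack: []
LOAD_FAST_LOAD_FAST v,n → push 1,13. Stack: [1, 13]
BINARY_OP % → 1 % 13 = 1. Stack: [1]
LOAD_FAST a → push 27. Stack: [1, 27]
BINARY_OP - → 1 - 27 = -26. Stack: [-26]
STORE_FAST m → m=-26. Stack: []
LOAD_FAST m → push -26. Stack: [-26]
LOAD_CONST → push 4. Stack: [-26, 4]
BINARY_OP >> → -26 >> 4 = -2. Stack: [-2]
STORE_FAST u → u=-2. Stack: []
LOAD_FAST a → push 27. Stack: [27]
LOAD_CONST → push 1. Stack: [27, 1]
BINARY_OP << → 27 << 1 = 54. Stack: [54]
STORE_FAST k → k=54. Stack: []
LOAD_FAST k → push 54. Stack: [54]
RETURN_VALUE → return 54.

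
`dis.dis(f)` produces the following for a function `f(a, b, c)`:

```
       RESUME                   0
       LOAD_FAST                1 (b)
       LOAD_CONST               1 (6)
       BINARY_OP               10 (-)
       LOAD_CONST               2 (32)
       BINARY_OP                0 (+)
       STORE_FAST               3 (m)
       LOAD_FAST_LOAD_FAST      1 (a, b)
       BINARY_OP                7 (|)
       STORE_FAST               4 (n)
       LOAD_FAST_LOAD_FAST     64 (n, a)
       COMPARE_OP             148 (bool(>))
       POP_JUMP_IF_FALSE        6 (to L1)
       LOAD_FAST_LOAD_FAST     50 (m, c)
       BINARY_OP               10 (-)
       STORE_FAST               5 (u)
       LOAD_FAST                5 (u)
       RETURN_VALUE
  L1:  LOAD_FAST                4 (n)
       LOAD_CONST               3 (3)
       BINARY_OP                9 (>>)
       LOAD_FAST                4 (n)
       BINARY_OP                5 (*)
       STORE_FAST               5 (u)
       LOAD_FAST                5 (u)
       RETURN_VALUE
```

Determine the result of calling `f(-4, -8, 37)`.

LOAD_FAST b → push -8. Stack: [-8]
LOAD_CONST → push 6. Stack: [-8, 6]
BINARY_OP - → -8 - 6 = -14. Stack: [-14]
LOAD_CONST → push 32. Stack: [-14, 32]
BINARY_OP + → -14 + 32 = 18. Stack: [18]
STORE_FAST m → m=18. Stack: []
LOAD_FAST_LOAD_FAST a,b → push -4,-8. Stack: [-4, -8]
BINARY_OP | → -4 | -8 = -4. Stack: [-4]
STORE_FAST n → n=-4. Stack: []
LOAD_FAST_LOAD_FAST n,a → push -4,-4. Stack: [-4, -4]
COMPARE_OP bool(>) → -4 vs -4 = False. Stack: [False]
POP_JUMP_IF_FALSE → pop False; jump. Stack: []
LOAD_FAST n → push -4. Stack: [-4]
LOAD_CONST → push 3. Stack: [-4, 3]
BINARY_OP >> → -4 >> 3 = -1. Stack: [-1]
LOAD_FAST n → push -4. Stack: [-1, -4]
BINARY_OP * → -1 * -4 = 4. Stack: [4]
STORE_FAST u → u=4. Stack: []
LOAD_FAST u → push 4. Stack: [4]
RETURN_VALUE → return 4.

4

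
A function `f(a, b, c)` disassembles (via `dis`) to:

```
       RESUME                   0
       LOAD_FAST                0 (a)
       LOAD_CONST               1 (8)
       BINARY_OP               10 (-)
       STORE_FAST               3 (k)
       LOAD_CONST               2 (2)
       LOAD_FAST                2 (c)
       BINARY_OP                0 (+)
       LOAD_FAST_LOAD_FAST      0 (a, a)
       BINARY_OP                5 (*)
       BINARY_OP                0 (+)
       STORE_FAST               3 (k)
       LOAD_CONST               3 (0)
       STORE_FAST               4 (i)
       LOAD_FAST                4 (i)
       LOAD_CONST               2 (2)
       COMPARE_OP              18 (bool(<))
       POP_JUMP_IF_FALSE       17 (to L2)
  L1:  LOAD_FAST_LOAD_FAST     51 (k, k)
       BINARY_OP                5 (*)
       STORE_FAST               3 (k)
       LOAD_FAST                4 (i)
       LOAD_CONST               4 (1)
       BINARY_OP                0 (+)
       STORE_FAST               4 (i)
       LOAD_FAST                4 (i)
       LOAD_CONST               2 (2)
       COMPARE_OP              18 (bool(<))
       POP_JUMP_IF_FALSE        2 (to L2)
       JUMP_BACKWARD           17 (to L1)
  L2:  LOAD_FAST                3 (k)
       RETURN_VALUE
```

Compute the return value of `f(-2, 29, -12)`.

LOAD_FAST a → push -2. Stack: [-2]
LOAD_CONST → push 8. Stack: [-2, 8]
BINARY_OP - → -2 - 8 = -10. Stack: [-10]
STORE_FAST k → k=-10. Stack: []
LOAD_CONST → push 2. Stack: [2]
LOAD_FAST c → push -12. Stack: [2, -12]
BINARY_OP + → 2 + -12 = -10. Stack: [-10]
LOAD_FAST_LOAD_FAST a,a → push -2,-2. Stack: [-10, -2, -2]
BINARY_OP * → -2 * -2 = 4. Stack: [-10, 4]
BINARY_OP + → -10 + 4 = -6. Stack: [-6]
STORE_FAST k → k=-6. Stack: []
LOAD_CONST → push 0. Stack: [0]
STORE_FAST i → i=0. Stack: []
LOAD_FAST i → push 0. Stack: [0]
LOAD_CONST → push 2. Stack: [0, 2]
COMPARE_OP bool(<) → 0 vs 2 = True. Stack: [True]
POP_JUMP_IF_FALSE → pop True; no jump. Stack: []
LOAD_FAST_LOAD_FAST k,k → push -6,-6. Stack: [-6, -6]
BINARY_OP * → -6 * -6 = 36. Stack: [36]
STORE_FAST k → k=36. Stack: []
LOAD_FAST i → push 0. Stack: [0]
LOAD_CONST → push 1. Stack: [0, 1]
BINARY_OP + → 0 + 1 = 1. Stack: [1]
STORE_FAST i → i=1. Stack: []
LOAD_FAST i → push 1. Stack: [1]
LOAD_CONST → push 2. Stack: [1, 2]
COMPARE_OP bool(<) → 1 vs 2 = True. Stack: [True]
POP_JUMP_IF_FALSE → pop True; no jump. Stack: []
LOAD_FAST_LOAD_FAST k,k → push 36,36. Stack: [36, 36]
BINARY_OP * → 36 * 36 = 1296. Stack: [1296]
STORE_FAST k → k=1296. Stack: []
LOAD_FAST i → push 1. Stack: [1]
LOAD_CONST → push 1. Stack: [1, 1]
BINARY_OP + → 1 + 1 = 2. Stack: [2]
STORE_FAST i → i=2. Stack: []
LOAD_FAST i → push 2. Stack: [2]
LOAD_CONST → push 2. Stack: [2, 2]
COMPARE_OP bool(<) → 2 vs 2 = False. Stack: [False]
POP_JUMP_IF_FALSE → pop False; jump. Stack: []
LOAD_FAST k → push 1296. Stack: [1296]
RETURN_VALUE → return 1296.

1296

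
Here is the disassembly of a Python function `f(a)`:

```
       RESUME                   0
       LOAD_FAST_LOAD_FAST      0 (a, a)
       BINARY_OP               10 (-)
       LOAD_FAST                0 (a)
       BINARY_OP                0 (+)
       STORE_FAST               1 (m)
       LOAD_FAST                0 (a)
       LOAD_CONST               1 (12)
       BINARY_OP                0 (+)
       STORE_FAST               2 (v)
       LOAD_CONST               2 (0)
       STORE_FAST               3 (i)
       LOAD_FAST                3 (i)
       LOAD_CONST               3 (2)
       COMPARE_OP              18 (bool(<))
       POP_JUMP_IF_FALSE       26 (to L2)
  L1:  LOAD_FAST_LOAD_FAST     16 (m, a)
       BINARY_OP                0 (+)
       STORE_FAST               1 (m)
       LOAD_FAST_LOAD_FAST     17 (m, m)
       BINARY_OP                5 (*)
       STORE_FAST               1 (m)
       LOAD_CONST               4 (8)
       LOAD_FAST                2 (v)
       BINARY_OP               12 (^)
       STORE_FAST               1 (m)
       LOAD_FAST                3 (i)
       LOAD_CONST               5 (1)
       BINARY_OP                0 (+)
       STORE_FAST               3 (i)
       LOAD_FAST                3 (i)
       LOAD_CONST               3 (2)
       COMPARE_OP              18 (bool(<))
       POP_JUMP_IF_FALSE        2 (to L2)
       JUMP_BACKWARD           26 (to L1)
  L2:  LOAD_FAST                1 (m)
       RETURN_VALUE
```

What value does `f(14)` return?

LOAD_FAST_LOAD_FAST a,a → push 14,14. Stack: [14, 14]
BINARY_OP - → 14 - 14 = 0. Stack: [0]
LOAD_FAST a → push 14. Stack: [0, 14]
BINARY_OP + → 0 + 14 = 14. Stack: [14]
STORE_FAST m → m=14. Stack: []
LOAD_FAST a → push 14. Stack: [14]
LOAD_CONST → push 12. Stack: [14, 12]
BINARY_OP + → 14 + 12 = 26. Stack: [26]
STORE_FAST v → v=26. Stack: []
LOAD_CONST → push 0. Stack: [0]
STORE_FAST i → i=0. Stack: []
LOAD_FAST i → push 0. Stack: [0]
LOAD_CONST → push 2. Stack: [0, 2]
COMPARE_OP bool(<) → 0 vs 2 = True. Stack: [True]
POP_JUMP_IF_FALSE → pop True; no jump. Stack: []
LOAD_FAST_LOAD_FAST m,a → push 14,14. Stack: [14, 14]
BINARY_OP + → 14 + 14 = 28. Stack: [28]
STORE_FAST m → m=28. Stack: []
LOAD_FAST_LOAD_FAST m,m → push 28,28. Stack: [28, 28]
BINARY_OP * → 28 * 28 = 784. Stack: [784]
STORE_FAST m → m=784. Stack: []
LOAD_CONST → push 8. Stack: [8]
LOAD_FAST v → push 26. Stack: [8, 26]
BINARY_OP ^ → 8 ^ 26 = 18. Stack: [18]
STORE_FAST m → m=18. Stack: []
LOAD_FAST i → push 0. Stack: [0]
LOAD_CONST → push 1. Stack: [0, 1]
BINARY_OP + → 0 + 1 = 1. Stack: [1]
STORE_FAST i → i=1. Stack: []
LOAD_FAST i → push 1. Stack: [1]
LOAD_CONST → push 2. Stack: [1, 2]
COMPARE_OP bool(<) → 1 vs 2 = True. Stack: [True]
POP_JUMP_IF_FALSE → pop True; no jump. Stack: []
LOAD_FAST_LOAD_FAST m,a → push 18,14. Stack: [18, 14]
BINARY_OP + → 18 + 14 = 32. Stack: [32]
STORE_FAST m → m=32. Stack: []
LOAD_FAST_LOAD_FAST m,m → push 32,32. Stack: [32, 32]
BINARY_OP * → 32 * 32 = 1024. Stack: [1024]
STORE_FAST m → m=1024. Stack: []
LOAD_CONST → push 8. Stack: [8]
LOAD_FAST v → push 26. Stack: [8, 26]
BINARY_OP ^ → 8 ^ 26 = 18. Stack: [18]
STORE_FAST m → m=18. Stack: []
LOAD_FAST i → push 1. Stack: [1]
LOAD_CONST → push 1. Stack: [1, 1]
BINARY_OP + → 1 + 1 = 2. Stack: [2]
STORE_FAST i → i=2. Stack: []
LOAD_FAST i → push 2. Stack: [2]
LOAD_CONST → push 2. Stack: [2, 2]
COMPARE_OP bool(<) → 2 vs 2 = False. Stack: [False]
POP_JUMP_IF_FALSE → pop False; jump. Stack: []
LOAD_FAST m → push 18. Stack: [18]
RETURN_VALUE → return 18.

18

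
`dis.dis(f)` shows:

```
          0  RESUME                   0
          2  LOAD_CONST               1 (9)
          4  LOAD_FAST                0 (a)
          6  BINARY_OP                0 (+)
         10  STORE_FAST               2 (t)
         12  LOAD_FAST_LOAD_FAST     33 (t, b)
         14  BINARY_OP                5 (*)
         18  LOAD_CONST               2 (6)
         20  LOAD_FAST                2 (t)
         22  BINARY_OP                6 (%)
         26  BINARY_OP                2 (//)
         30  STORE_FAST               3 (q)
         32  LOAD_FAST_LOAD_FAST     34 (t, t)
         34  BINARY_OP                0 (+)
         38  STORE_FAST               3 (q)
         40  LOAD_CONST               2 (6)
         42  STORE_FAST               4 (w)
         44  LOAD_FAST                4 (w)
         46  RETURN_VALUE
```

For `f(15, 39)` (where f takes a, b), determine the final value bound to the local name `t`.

24

LOAD_CONST → push 9. Stack: [9]
LOAD_FAST a → push 15. Stack: [9, 15]
BINARY_OP + → 9 + 15 = 24. Stack: [24]
STORE_FAST t → t=24. Stack: []
LOAD_FAST_LOAD_FAST t,b → push 24,39. Stack: [24, 39]
BINARY_OP * → 24 * 39 = 936. Stack: [936]
LOAD_CONST → push 6. Stack: [936, 6]
LOAD_FAST t → push 24. Stack: [936, 6, 24]
BINARY_OP % → 6 % 24 = 6. Stack: [936, 6]
BINARY_OP // → 936 // 6 = 156. Stack: [156]
STORE_FAST q → q=156. Stack: []
LOAD_FAST_LOAD_FAST t,t → push 24,24. Stack: [24, 24]
BINARY_OP + → 24 + 24 = 48. Stack: [48]
STORE_FAST q → q=48. Stack: []
LOAD_CONST → push 6. Stack: [6]
STORE_FAST w → w=6. Stack: []
LOAD_FAST w → push 6. Stack: [6]
RETURN_VALUE → return 6.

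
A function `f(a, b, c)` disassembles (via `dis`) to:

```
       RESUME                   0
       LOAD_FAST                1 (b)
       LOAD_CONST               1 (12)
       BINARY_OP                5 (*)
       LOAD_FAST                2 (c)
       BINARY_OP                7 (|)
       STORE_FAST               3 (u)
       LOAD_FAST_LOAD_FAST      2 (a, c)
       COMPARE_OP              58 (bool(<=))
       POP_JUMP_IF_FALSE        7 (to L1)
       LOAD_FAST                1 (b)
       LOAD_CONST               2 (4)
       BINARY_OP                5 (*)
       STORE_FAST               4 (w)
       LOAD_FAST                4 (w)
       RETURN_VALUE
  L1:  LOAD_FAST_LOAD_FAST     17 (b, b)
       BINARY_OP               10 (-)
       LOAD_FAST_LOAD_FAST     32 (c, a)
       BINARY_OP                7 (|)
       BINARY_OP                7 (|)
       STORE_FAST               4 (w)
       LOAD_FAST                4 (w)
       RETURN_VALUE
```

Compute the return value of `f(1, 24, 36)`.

96

LOAD_FAST b → push 24. Stack: [24]
LOAD_CONST → push 12. Stack: [24, 12]
BINARY_OP * → 24 * 12 = 288. Stack: [288]
LOAD_FAST c → push 36. Stack: [288, 36]
BINARY_OP | → 288 | 36 = 292. Stack: [292]
STORE_FAST u → u=292. Stack: []
LOAD_FAST_LOAD_FAST a,c → push 1,36. Stack: [1, 36]
COMPARE_OP bool(<=) → 1 vs 36 = True. Stack: [True]
POP_JUMP_IF_FALSE → pop True; no jump. Stack: []
LOAD_FAST b → push 24. Stack: [24]
LOAD_CONST → push 4. Stack: [24, 4]
BINARY_OP * → 24 * 4 = 96. Stack: [96]
STORE_FAST w → w=96. Stack: []
LOAD_FAST w → push 96. Stack: [96]
RETURN_VALUE → return 96.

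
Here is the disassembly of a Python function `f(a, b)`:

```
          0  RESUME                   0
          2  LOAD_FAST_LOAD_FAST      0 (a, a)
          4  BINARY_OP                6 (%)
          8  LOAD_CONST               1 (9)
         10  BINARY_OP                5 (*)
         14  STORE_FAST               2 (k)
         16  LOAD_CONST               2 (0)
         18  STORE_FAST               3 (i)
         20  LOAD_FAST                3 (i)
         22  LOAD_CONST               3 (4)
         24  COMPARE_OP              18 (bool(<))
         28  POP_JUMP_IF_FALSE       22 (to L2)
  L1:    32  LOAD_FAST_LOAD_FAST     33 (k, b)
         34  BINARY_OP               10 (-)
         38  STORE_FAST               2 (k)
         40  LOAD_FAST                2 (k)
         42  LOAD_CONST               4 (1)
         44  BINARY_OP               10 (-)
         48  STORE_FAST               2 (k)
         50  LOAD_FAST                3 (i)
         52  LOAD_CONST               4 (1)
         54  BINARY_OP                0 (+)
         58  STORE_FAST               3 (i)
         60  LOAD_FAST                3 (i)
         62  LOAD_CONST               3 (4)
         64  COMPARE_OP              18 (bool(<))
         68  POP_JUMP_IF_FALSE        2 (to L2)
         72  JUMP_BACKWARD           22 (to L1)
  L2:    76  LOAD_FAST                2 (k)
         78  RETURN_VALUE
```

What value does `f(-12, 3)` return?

LOAD_FAST_LOAD_FAST a,a → push -12,-12
BINARY_OP % → -12 % -12 = 0
LOAD_CONST → push 9
BINARY_OP * → 0 * 9 = 0
STORE_FAST k → k=0
LOAD_CONST → push 0
STORE_FAST i → i=0
LOAD_FAST i → push 0
LOAD_CONST → push 4
COMPARE_OP bool(<) → 0 vs 4 = True
POP_JUMP_IF_FALSE → pop True; no jump
LOAD_FAST_LOAD_FAST k,b → push 0,3
BINARY_OP - → 0 - 3 = -3
STORE_FAST k → k=-3
LOAD_FAST k → push -3
LOAD_CONST → push 1
BINARY_OP - → -3 - 1 = -4
STORE_FAST k → k=-4
LOAD_FAST i → push 0
LOAD_CONST → push 1
BINARY_OP + → 0 + 1 = 1
STORE_FAST i → i=1
LOAD_FAST i → push 1
LOAD_CONST → push 4
COMPARE_OP bool(<) → 1 vs 4 = True
POP_JUMP_IF_FALSE → pop True; no jump
LOAD_FAST_LOAD_FAST k,b → push -4,3
BINARY_OP - → -4 - 3 = -7
STORE_FAST k → k=-7
LOAD_FAST k → push -7
LOAD_CONST → push 1
BINARY_OP - → -7 - 1 = -8
STORE_FAST k → k=-8
LOAD_FAST i → push 1
LOAD_CONST → push 1
BINARY_OP + → 1 + 1 = 2
STORE_FAST i → i=2
LOAD_FAST i → push 2
LOAD_CONST → push 4
COMPARE_OP bool(<) → 2 vs 4 = True
POP_JUMP_IF_FALSE → pop True; no jump
LOAD_FAST_LOAD_FAST k,b → push -8,3
BINARY_OP - → -8 - 3 = -11
STORE_FAST k → k=-11
LOAD_FAST k → push -11
LOAD_CONST → push 1
BINARY_OP - → -11 - 1 = -12
STORE_FAST k → k=-12
LOAD_FAST i → push 2
LOAD_CONST → push 1
BINARY_OP + → 2 + 1 = 3
STORE_FAST i → i=3
LOAD_FAST i → push 3
LOAD_CONST → push 4
COMPARE_OP bool(<) → 3 vs 4 = True
POP_JUMP_IF_FALSE → pop True; no jump
LOAD_FAST_LOAD_FAST k,b → push -12,3
BINARY_OP - → -12 - 3 = -15
STORE_FAST k → k=-15
LOAD_FAST k → push -15
LOAD_CONST → push 1
BINARY_OP - → -15 - 1 = -16
STORE_FAST k → k=-16
LOAD_FAST i → push 3
LOAD_CONST → push 1
BINARY_OP + → 3 + 1 = 4
STORE_FAST i → i=4
LOAD_FAST i → push 4
LOAD_CONST → push 4
COMPARE_OP bool(<) → 4 vs 4 = False
POP_JUMP_IF_FALSE → pop False; jump
LOAD_FAST k → push -16
RETURN_VALUE → return -16.

-16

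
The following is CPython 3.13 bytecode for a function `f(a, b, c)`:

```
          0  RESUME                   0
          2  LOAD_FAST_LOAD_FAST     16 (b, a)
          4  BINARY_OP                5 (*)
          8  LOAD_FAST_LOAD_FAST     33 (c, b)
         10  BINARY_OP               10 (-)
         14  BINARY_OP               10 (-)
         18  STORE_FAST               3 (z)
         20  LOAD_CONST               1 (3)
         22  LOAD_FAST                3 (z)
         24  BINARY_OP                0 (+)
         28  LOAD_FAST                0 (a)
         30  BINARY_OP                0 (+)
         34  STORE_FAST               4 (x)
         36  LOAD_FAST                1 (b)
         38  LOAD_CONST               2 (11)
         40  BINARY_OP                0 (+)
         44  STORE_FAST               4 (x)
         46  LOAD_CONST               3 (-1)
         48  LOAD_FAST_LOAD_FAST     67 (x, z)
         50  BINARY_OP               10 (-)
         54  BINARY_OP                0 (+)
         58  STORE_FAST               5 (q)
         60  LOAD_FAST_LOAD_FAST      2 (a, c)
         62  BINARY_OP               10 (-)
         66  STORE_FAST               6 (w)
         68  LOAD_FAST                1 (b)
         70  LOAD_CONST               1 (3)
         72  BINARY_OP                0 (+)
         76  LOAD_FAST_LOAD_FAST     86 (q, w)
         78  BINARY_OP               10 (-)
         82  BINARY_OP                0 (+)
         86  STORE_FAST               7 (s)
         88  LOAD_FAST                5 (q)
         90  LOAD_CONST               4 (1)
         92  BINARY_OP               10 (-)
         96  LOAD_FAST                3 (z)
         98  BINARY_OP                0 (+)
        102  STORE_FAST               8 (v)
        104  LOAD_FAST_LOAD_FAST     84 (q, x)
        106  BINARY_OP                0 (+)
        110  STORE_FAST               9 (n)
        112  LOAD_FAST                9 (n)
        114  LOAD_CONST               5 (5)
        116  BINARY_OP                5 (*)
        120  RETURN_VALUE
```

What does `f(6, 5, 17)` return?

65

LOAD_FAST_LOAD_FAST b,a → push 5,6. Stack: [5, 6]
BINARY_OP * → 5 * 6 = 30. Stack: [30]
LOAD_FAST_LOAD_FAST c,b → push 17,5. Stack: [30, 17, 5]
BINARY_OP - → 17 - 5 = 12. Stack: [30, 12]
BINARY_OP - → 30 - 12 = 18. Stack: [18]
STORE_FAST z → z=18. Stack: []
LOAD_CONST → push 3. Stack: [3]
LOAD_FAST z → push 18. Stack: [3, 18]
BINARY_OP + → 3 + 18 = 21. Stack: [21]
LOAD_FAST a → push 6. Stack: [21, 6]
BINARY_OP + → 21 + 6 = 27. Stack: [27]
STORE_FAST x → x=27. Stack: []
LOAD_FAST b → push 5. Stack: [5]
LOAD_CONST → push 11. Stack: [5, 11]
BINARY_OP + → 5 + 11 = 16. Stack: [16]
STORE_FAST x → x=16. Stack: []
LOAD_CONST → push -1. Stack: [-1]
LOAD_FAST_LOAD_FAST x,z → push 16,18. Stack: [-1, 16, 18]
BINARY_OP - → 16 - 18 = -2. Stack: [-1, -2]
BINARY_OP + → -1 + -2 = -3. Stack: [-3]
STORE_FAST q → q=-3. Stack: []
LOAD_FAST_LOAD_FAST a,c → push 6,17. Stack: [6, 17]
BINARY_OP - → 6 - 17 = -11. Stack: [-11]
STORE_FAST w → w=-11. Stack: []
LOAD_FAST b → push 5. Stack: [5]
LOAD_CONST → push 3. Stack: [5, 3]
BINARY_OP + → 5 + 3 = 8. Stack: [8]
LOAD_FAST_LOAD_FAST q,w → push -3,-11. Stack: [8, -3, -11]
BINARY_OP - → -3 - -11 = 8. Stack: [8, 8]
BINARY_OP + → 8 + 8 = 16. Stack: [16]
STORE_FAST s → s=16. Stack: []
LOAD_FAST q → push -3. Stack: [-3]
LOAD_CONST → push 1. Stack: [-3, 1]
BINARY_OP - → -3 - 1 = -4. Stack: [-4]
LOAD_FAST z → push 18. Stack: [-4, 18]
BINARY_OP + → -4 + 18 = 14. Stack: [14]
STORE_FAST v → v=14. Stack: []
LOAD_FAST_LOAD_FAST q,x → push -3,16. Stack: [-3, 16]
BINARY_OP + → -3 + 16 = 13. Stack: [13]
STORE_FAST n → n=13. Stack: []
LOAD_FAST n → push 13. Stack: [13]
LOAD_CONST → push 5. Stack: [13, 5]
BINARY_OP * → 13 * 5 = 65. Stack: [65]
RETURN_VALUE → return 65.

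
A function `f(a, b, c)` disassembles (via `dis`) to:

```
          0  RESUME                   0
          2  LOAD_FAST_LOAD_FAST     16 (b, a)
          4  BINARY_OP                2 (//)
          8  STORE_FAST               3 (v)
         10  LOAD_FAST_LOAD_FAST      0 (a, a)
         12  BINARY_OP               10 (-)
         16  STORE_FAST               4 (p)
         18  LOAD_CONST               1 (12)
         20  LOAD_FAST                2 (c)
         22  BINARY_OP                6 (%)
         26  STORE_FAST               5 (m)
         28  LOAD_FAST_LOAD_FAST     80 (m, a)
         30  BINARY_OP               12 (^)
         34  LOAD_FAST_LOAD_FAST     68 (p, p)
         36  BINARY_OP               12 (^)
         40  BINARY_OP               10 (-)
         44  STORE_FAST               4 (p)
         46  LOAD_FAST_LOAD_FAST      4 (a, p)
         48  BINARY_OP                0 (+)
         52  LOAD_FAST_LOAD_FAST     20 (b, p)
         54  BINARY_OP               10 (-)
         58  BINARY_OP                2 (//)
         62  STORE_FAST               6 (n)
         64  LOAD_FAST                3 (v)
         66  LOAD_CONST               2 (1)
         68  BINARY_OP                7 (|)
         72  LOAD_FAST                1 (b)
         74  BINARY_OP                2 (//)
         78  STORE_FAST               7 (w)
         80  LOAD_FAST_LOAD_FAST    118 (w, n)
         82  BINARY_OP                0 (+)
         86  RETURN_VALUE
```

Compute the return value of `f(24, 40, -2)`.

3

LOAD_FAST_LOAD_FAST b,a → push 40,24. Stack: [40, 24]
BINARY_OP // → 40 // 24 = 1. Stack: [1]
STORE_FAST v → v=1. Stack: []
LOAD_FAST_LOAD_FAST a,a → push 24,24. Stack: [24, 24]
BINARY_OP - → 24 - 24 = 0. Stack: [0]
STORE_FAST p → p=0. Stack: []
LOAD_CONST → push 12. Stack: [12]
LOAD_FAST c → push -2. Stack: [12, -2]
BINARY_OP % → 12 % -2 = 0. Stack: [0]
STORE_FAST m → m=0. Stack: []
LOAD_FAST_LOAD_FAST m,a → push 0,24. Stack: [0, 24]
BINARY_OP ^ → 0 ^ 24 = 24. Stack: [24]
LOAD_FAST_LOAD_FAST p,p → push 0,0. Stack: [24, 0, 0]
BINARY_OP ^ → 0 ^ 0 = 0. Stack: [24, 0]
BINARY_OP - → 24 - 0 = 24. Stack: [24]
STORE_FAST p → p=24. Stack: []
LOAD_FAST_LOAD_FAST a,p → push 24,24. Stack: [24, 24]
BINARY_OP + → 24 + 24 = 48. Stack: [48]
LOAD_FAST_LOAD_FAST b,p → push 40,24. Stack: [48, 40, 24]
BINARY_OP - → 40 - 24 = 16. Stack: [48, 16]
BINARY_OP // → 48 // 16 = 3. Stack: [3]
STORE_FAST n → n=3. Stack: []
LOAD_FAST v → push 1. Stack: [1]
LOAD_CONST → push 1. Stack: [1, 1]
BINARY_OP | → 1 | 1 = 1. Stack: [1]
LOAD_FAST b → push 40. Stack: [1, 40]
BINARY_OP // → 1 // 40 = 0. Stack: [0]
STORE_FAST w → w=0. Stack: []
LOAD_FAST_LOAD_FAST w,n → push 0,3. Stack: [0, 3]
BINARY_OP + → 0 + 3 = 3. Stack: [3]
RETURN_VALUE → return 3.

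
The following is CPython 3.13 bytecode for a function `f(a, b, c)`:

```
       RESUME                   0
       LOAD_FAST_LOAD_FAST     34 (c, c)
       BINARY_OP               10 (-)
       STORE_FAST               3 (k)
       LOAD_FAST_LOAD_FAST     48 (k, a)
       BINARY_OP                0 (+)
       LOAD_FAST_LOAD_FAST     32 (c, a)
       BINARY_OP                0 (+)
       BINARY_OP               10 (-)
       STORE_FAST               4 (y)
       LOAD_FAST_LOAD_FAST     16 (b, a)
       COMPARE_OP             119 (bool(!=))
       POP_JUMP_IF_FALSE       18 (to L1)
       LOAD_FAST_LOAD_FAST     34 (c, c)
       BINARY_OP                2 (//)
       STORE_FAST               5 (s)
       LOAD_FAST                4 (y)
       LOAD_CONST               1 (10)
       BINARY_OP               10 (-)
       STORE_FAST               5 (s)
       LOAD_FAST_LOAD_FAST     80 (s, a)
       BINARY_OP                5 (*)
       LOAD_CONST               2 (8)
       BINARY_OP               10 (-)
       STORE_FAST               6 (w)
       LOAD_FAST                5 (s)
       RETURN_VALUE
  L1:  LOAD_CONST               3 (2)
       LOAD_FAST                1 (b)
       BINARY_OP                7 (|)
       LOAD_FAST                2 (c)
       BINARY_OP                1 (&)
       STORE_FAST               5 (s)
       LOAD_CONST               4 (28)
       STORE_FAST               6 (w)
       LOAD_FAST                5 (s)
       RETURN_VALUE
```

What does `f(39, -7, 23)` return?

-33

LOAD_FAST_LOAD_FAST c,c → push 23,23. Stack: [23, 23]
BINARY_OP - → 23 - 23 = 0. Stack: [0]
STORE_FAST k → k=0. Stack: []
LOAD_FAST_LOAD_FAST k,a → push 0,39. Stack: [0, 39]
BINARY_OP + → 0 + 39 = 39. Stack: [39]
LOAD_FAST_LOAD_FAST c,a → push 23,39. Stack: [39, 23, 39]
BINARY_OP + → 23 + 39 = 62. Stack: [39, 62]
BINARY_OP - → 39 - 62 = -23. Stack: [-23]
STORE_FAST y → y=-23. Stack: []
LOAD_FAST_LOAD_FAST b,a → push -7,39. Stack: [-7, 39]
COMPARE_OP bool(!=) → -7 vs 39 = True. Stack: [True]
POP_JUMP_IF_FALSE → pop True; no jump. Stack: []
LOAD_FAST_LOAD_FAST c,c → push 23,23. Stack: [23, 23]
BINARY_OP // → 23 // 23 = 1. Stack: [1]
STORE_FAST s → s=1. Stack: []
LOAD_FAST y → push -23. Stack: [-23]
LOAD_CONST → push 10. Stack: [-23, 10]
BINARY_OP - → -23 - 10 = -33. Stack: [-33]
STORE_FAST s → s=-33. Stack: []
LOAD_FAST_LOAD_FAST s,a → push -33,39. Stack: [-33, 39]
BINARY_OP * → -33 * 39 = -1287. Stack: [-1287]
LOAD_CONST → push 8. Stack: [-1287, 8]
BINARY_OP - → -1287 - 8 = -1295. Stack: [-1295]
STORE_FAST w → w=-1295. Stack: []
LOAD_FAST s → push -33. Stack: [-33]
RETURN_VALUE → return -33.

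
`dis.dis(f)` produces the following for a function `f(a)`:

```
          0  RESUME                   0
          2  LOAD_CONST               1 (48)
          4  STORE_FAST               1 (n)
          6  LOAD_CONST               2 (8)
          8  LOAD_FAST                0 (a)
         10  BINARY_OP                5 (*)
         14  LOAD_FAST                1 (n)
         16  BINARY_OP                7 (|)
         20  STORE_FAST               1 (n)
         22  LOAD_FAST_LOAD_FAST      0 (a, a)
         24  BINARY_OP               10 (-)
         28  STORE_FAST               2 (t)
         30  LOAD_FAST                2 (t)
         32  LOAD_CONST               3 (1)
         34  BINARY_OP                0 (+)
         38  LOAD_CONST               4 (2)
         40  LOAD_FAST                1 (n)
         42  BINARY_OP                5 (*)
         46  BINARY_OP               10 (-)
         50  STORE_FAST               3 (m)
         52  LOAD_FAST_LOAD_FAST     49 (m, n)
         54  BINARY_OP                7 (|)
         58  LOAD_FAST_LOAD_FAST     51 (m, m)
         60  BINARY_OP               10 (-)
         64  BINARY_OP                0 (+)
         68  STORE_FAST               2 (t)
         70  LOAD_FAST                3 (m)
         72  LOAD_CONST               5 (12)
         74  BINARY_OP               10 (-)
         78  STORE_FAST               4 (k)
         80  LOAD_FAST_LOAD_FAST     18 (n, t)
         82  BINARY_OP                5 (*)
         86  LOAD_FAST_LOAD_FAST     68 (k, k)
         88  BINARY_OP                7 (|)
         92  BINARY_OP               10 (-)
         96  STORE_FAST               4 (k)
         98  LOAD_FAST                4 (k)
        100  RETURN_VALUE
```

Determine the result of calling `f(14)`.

-15781

LOAD_CONST → push 48. Stack: [48]
STORE_FAST n → n=48. Stack: []
LOAD_CONST → push 8. Stack: [8]
LOAD_FAST a → push 14. Stack: [8, 14]
BINARY_OP * → 8 * 14 = 112. Stack: [112]
LOAD_FAST n → push 48. Stack: [112, 48]
BINARY_OP | → 112 | 48 = 112. Stack: [112]
STORE_FAST n → n=112. Stack: []
LOAD_FAST_LOAD_FAST a,a → push 14,14. Stack: [14, 14]
BINARY_OP - → 14 - 14 = 0. Stack: [0]
STORE_FAST t → t=0. Stack: []
LOAD_FAST t → push 0. Stack: [0]
LOAD_CONST → push 1. Stack: [0, 1]
BINARY_OP + → 0 + 1 = 1. Stack: [1]
LOAD_CONST → push 2. Stack: [1, 2]
LOAD_FAST n → push 112. Stack: [1, 2, 112]
BINARY_OP * → 2 * 112 = 224. Stack: [1, 224]
BINARY_OP - → 1 - 224 = -223. Stack: [-223]
STORE_FAST m → m=-223. Stack: []
LOAD_FAST_LOAD_FAST m,n → push -223,112. Stack: [-223, 112]
BINARY_OP | → -223 | 112 = -143. Stack: [-143]
LOAD_FAST_LOAD_FAST m,m → push -223,-223. Stack: [-143, -223, -223]
BINARY_OP - → -223 - -223 = 0. Stack: [-143, 0]
BINARY_OP + → -143 + 0 = -143. Stack: [-143]
STORE_FAST t → t=-143. Stack: []
LOAD_FAST m → push -223. Stack: [-223]
LOAD_CONST → push 12. Stack: [-223, 12]
BINARY_OP - → -223 - 12 = -235. Stack: [-235]
STORE_FAST k → k=-235. Stack: []
LOAD_FAST_LOAD_FAST n,t → push 112,-143. Stack: [112, -143]
BINARY_OP * → 112 * -143 = -16016. Stack: [-16016]
LOAD_FAST_LOAD_FAST k,k → push -235,-235. Stack: [-16016, -235, -235]
BINARY_OP | → -235 | -235 = -235. Stack: [-16016, -235]
BINARY_OP - → -16016 - -235 = -15781. Stack: [-15781]
STORE_FAST k → k=-15781. Stack: []
LOAD_FAST k → push -15781. Stack: [-15781]
RETURN_VALUE → return -15781.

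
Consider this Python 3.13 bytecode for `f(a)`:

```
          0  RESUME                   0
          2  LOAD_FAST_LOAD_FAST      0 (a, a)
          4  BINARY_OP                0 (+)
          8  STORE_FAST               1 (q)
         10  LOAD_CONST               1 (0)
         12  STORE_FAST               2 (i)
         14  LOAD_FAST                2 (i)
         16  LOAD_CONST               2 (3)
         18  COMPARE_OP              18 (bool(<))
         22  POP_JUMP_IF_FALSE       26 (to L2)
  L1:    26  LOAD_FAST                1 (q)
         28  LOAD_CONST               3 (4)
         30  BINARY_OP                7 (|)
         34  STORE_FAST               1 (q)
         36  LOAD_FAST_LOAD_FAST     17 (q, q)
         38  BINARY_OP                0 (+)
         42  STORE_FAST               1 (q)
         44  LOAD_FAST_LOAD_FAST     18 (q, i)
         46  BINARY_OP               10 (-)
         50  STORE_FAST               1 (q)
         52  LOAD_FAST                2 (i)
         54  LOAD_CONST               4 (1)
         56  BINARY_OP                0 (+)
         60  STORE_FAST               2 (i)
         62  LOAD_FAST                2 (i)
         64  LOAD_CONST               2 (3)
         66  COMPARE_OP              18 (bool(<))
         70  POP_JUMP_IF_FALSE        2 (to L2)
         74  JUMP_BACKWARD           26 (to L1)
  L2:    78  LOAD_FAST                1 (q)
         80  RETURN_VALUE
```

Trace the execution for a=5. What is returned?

LOAD_FAST_LOAD_FAST a,a → push 5,5. Stack: [5, 5]
BINARY_OP + → 5 + 5 = 10. Stack: [10]
STORE_FAST q → q=10. Stack: []
LOAD_CONST → push 0. Stack: [0]
STORE_FAST i → i=0. Stack: []
LOAD_FAST i → push 0. Stack: [0]
LOAD_CONST → push 3. Stack: [0, 3]
COMPARE_OP bool(<) → 0 vs 3 = True. Stack: [True]
POP_JUMP_IF_FALSE → pop True; no jump. Stack: []
LOAD_FAST q → push 10. Stack: [10]
LOAD_CONST → push 4. Stack: [10, 4]
BINARY_OP | → 10 | 4 = 14. Stack: [14]
STORE_FAST q → q=14. Stack: []
LOAD_FAST_LOAD_FAST q,q → push 14,14. Stack: [14, 14]
BINARY_OP + → 14 + 14 = 28. Stack: [28]
STORE_FAST q → q=28. Stack: []
LOAD_FAST_LOAD_FAST q,i → push 28,0. Stack: [28, 0]
BINARY_OP - → 28 - 0 = 28. Stack: [28]
STORE_FAST q → q=28. Stack: []
LOAD_FAST i → push 0. Stack: [0]
LOAD_CONST → push 1. Stack: [0, 1]
BINARY_OP + → 0 + 1 = 1. Stack: [1]
STORE_FAST i → i=1. Stack: []
LOAD_FAST i → push 1. Stack: [1]
LOAD_CONST → push 3. Stack: [1, 3]
COMPARE_OP bool(<) → 1 vs 3 = True. Stack: [True]
POP_JUMP_IF_FALSE → pop True; no jump. Stack: []
LOAD_FAST q → push 28. Stack: [28]
LOAD_CONST → push 4. Stack: [28, 4]
BINARY_OP | → 28 | 4 = 28. Stack: [28]
STORE_FAST q → q=28. Stack: []
LOAD_FAST_LOAD_FAST q,q → push 28,28. Stack: [28, 28]
BINARY_OP + → 28 + 28 = 56. Stack: [56]
STORE_FAST q → q=56. Stack: []
LOAD_FAST_LOAD_FAST q,i → push 56,1. Stack: [56, 1]
BINARY_OP - → 56 - 1 = 55. Stack: [55]
STORE_FAST q → q=55. Stack: []
LOAD_FAST i → push 1. Stack: [1]
LOAD_CONST → push 1. Stack: [1, 1]
BINARY_OP + → 1 + 1 = 2. Stack: [2]
STORE_FAST i → i=2. Stack: []
LOAD_FAST i → push 2. Stack: [2]
LOAD_CONST → push 3. Stack: [2, 3]
COMPARE_OP bool(<) → 2 vs 3 = True. Stack: [True]
POP_JUMP_IF_FALSE → pop True; no jump. Stack: []
LOAD_FAST q → push 55. Stack: [55]
LOAD_CONST → push 4. Stack: [55, 4]
BINARY_OP | → 55 | 4 = 55. Stack: [55]
STORE_FAST q → q=55. Stack: []
LOAD_FAST_LOAD_FAST q,q → push 55,55. Stack: [55, 55]
BINARY_OP + → 55 + 55 = 110. Stack: [110]
STORE_FAST q → q=110. Stack: []
LOAD_FAST_LOAD_FAST q,i → push 110,2. Stack: [110, 2]
BINARY_OP - → 110 - 2 = 108. Stack: [108]
STORE_FAST q → q=108. Stack: []
LOAD_FAST i → push 2. Stack: [2]
LOAD_CONST → push 1. Stack: [2, 1]
BINARY_OP + → 2 + 1 = 3. Stack: [3]
STORE_FAST i → i=3. Stack: []
LOAD_FAST i → push 3. Stack: [3]
LOAD_CONST → push 3. Stack: [3, 3]
COMPARE_OP bool(<) → 3 vs 3 = False. Stack: [False]
POP_JUMP_IF_FALSE → pop False; jump. Stack: []
LOAD_FAST q → push 108. Stack: [108]
RETURN_VALUE → return 108.

108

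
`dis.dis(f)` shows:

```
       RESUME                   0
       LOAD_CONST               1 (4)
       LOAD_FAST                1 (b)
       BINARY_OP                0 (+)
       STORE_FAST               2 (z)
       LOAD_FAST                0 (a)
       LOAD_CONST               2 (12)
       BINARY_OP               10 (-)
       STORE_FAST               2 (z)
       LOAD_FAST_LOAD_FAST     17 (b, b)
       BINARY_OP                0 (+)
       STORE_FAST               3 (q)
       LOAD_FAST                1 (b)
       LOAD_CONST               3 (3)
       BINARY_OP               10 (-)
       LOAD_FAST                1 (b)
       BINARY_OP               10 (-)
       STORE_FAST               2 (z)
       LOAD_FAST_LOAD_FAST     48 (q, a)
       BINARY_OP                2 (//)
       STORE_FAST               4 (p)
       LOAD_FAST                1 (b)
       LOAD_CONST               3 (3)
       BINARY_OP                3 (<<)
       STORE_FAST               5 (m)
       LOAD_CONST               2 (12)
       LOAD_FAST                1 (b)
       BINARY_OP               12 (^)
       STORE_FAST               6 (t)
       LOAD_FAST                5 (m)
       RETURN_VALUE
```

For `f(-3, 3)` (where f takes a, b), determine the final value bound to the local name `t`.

LOAD_CONST → push 4. Stack: [4]
LOAD_FAST b → push 3. Stack: [4, 3]
BINARY_OP + → 4 + 3 = 7. Stack: [7]
STORE_FAST z → z=7. Stack: []
LOAD_FAST a → push -3. Stack: [-3]
LOAD_CONST → push 12. Stack: [-3, 12]
BINARY_OP - → -3 - 12 = -15. Stack: [-15]
STORE_FAST z → z=-15. Stack: []
LOAD_FAST_LOAD_FAST b,b → push 3,3. Stack: [3, 3]
BINARY_OP + → 3 + 3 = 6. Stack: [6]
STORE_FAST q → q=6. Stack: []
LOAD_FAST b → push 3. Stack: [3]
LOAD_CONST → push 3. Stack: [3, 3]
BINARY_OP - → 3 - 3 = 0. Stack: [0]
LOAD_FAST b → push 3. Stack: [0, 3]
BINARY_OP - → 0 - 3 = -3. Stack: [-3]
STORE_FAST z → z=-3. Stack: []
LOAD_FAST_LOAD_FAST q,a → push 6,-3. Stack: [6, -3]
BINARY_OP // → 6 // -3 = -2. Stack: [-2]
STORE_FAST p → p=-2. Stack: []
LOAD_FAST b → push 3. Stack: [3]
LOAD_CONST → push 3. Stack: [3, 3]
BINARY_OP << → 3 << 3 = 24. Stack: [24]
STORE_FAST m → m=24. Stack: []
LOAD_CONST → push 12. Stack: [12]
LOAD_FAST b → push 3. Stack: [12, 3]
BINARY_OP ^ → 12 ^ 3 = 15. Stack: [15]
STORE_FAST t → t=15. Stack: []
LOAD_FAST m → push 24. Stack: [24]
RETURN_VALUE → return 24.

15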